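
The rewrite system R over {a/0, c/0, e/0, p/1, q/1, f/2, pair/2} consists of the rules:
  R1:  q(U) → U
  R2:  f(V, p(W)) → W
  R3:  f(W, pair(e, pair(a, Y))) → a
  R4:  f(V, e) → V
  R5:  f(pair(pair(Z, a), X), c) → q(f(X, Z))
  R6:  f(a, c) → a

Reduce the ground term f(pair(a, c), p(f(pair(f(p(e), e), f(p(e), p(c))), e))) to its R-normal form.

pair(p(e), c)

1. f(pair(a, c), p(f(pair(f(p(e), e), f(p(e), p(c))), e)))  →  f(pair(f(p(e), e), f(p(e), p(c))), e)   [R2 at ε]
2. f(pair(f(p(e), e), f(p(e), p(c))), e)  →  pair(f(p(e), e), f(p(e), p(c)))   [R4 at ε]
3. pair(f(p(e), e), f(p(e), p(c)))  →  pair(p(e), f(p(e), p(c)))   [R4 at 1]
4. pair(p(e), f(p(e), p(c)))  →  pair(p(e), c)   [R2 at 2]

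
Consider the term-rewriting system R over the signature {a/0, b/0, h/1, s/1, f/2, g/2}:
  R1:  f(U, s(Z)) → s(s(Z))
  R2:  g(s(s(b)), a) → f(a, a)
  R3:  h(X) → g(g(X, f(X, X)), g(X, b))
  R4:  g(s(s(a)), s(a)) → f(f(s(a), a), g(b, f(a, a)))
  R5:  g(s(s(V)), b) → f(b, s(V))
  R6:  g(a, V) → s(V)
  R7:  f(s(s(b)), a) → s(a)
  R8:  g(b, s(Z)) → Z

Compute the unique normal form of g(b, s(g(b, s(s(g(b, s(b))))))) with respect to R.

s(b)

1. g(b, s(g(b, s(s(g(b, s(b)))))))  →  g(b, s(s(g(b, s(b)))))   [R8 at ε]
2. g(b, s(s(g(b, s(b)))))  →  s(g(b, s(b)))   [R8 at ε]
3. s(g(b, s(b)))  →  s(b)   [R8 at 1]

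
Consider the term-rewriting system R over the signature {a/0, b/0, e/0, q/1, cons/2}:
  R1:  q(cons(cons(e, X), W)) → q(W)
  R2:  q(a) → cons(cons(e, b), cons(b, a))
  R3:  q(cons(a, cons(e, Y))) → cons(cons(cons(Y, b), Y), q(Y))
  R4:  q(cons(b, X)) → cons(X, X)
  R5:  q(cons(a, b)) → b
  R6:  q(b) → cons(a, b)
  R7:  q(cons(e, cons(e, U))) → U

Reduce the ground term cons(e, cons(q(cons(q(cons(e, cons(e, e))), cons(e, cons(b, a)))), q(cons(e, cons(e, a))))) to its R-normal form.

cons(e, cons(cons(b, a), a))

1. cons(e, cons(q(cons(q(cons(e, cons(e, e))), cons(e, cons(b, a)))), q(cons(e, cons(e, a)))))  →  cons(e, cons(q(cons(e, cons(e, cons(b, a)))), q(cons(e, cons(e, a)))))   [R7 at 2.1.1.1]
2. cons(e, cons(q(cons(e, cons(e, cons(b, a)))), q(cons(e, cons(e, a)))))  →  cons(e, cons(cons(b, a), q(cons(e, cons(e, a)))))   [R7 at 2.1]
3. cons(e, cons(cons(b, a), q(cons(e, cons(e, a)))))  →  cons(e, cons(cons(b, a), a))   [R7 at 2.2]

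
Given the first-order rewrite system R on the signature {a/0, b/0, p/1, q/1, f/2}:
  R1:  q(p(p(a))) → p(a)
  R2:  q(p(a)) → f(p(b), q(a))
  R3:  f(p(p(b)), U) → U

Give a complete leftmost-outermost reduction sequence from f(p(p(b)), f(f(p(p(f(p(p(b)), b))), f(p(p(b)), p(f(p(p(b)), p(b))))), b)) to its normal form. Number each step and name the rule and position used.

1. f(p(p(b)), f(f(p(p(f(p(p(b)), b))), f(p(p(b)), p(f(p(p(b)), p(b))))), b))  →  f(f(p(p(f(p(p(b)), b))), f(p(p(b)), p(f(p(p(b)), p(b))))), b)   [R3 at ε]
2. f(f(p(p(f(p(p(b)), b))), f(p(p(b)), p(f(p(p(b)), p(b))))), b)  →  f(f(p(p(b)), f(p(p(b)), p(f(p(p(b)), p(b))))), b)   [R3 at 1.1.1.1]
3. f(f(p(p(b)), f(p(p(b)), p(f(p(p(b)), p(b))))), b)  →  f(f(p(p(b)), p(f(p(p(b)), p(b)))), b)   [R3 at 1]
4. f(f(p(p(b)), p(f(p(p(b)), p(b)))), b)  →  f(p(f(p(p(b)), p(b))), b)   [R3 at 1]
5. f(p(f(p(p(b)), p(b))), b)  →  f(p(p(b)), b)   [R3 at 1.1]
6. f(p(p(b)), b)  →  b   [R3 at ε]

b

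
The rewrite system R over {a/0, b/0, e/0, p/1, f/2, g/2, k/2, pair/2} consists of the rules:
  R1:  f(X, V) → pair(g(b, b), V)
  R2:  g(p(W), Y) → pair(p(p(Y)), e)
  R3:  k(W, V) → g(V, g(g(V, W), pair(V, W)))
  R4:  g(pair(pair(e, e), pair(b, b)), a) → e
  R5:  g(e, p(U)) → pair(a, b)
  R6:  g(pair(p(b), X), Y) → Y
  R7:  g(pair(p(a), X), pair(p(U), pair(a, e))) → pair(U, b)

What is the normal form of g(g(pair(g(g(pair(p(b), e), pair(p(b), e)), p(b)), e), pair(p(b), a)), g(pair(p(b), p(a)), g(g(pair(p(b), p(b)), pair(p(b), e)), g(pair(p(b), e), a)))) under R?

1. g(g(pair(g(g(pair(p(b), e), pair(p(b), e)), p(b)), e), pair(p(b), a)), g(pair(p(b), p(a)), g(g(pair(p(b), p(b)), pair(p(b), e)), g(pair(p(b), e), a))))  →  g(g(pair(g(pair(p(b), e), p(b)), e), pair(p(b), a)), g(pair(p(b), p(a)), g(g(pair(p(b), p(b)), pair(p(b), e)), g(pair(p(b), e), a))))   [R6 at 1.1.1.1]
2. g(g(pair(g(pair(p(b), e), p(b)), e), pair(p(b), a)), g(pair(p(b), p(a)), g(g(pair(p(b), p(b)), pair(p(b), e)), g(pair(p(b), e), a))))  →  g(g(pair(p(b), e), pair(p(b), a)), g(pair(p(b), p(a)), g(g(pair(p(b), p(b)), pair(p(b), e)), g(pair(p(b), e), a))))   [R6 at 1.1.1]
3. g(g(pair(p(b), e), pair(p(b), a)), g(pair(p(b), p(a)), g(g(pair(p(b), p(b)), pair(p(b), e)), g(pair(p(b), e), a))))  →  g(pair(p(b), a), g(pair(p(b), p(a)), g(g(pair(p(b), p(b)), pair(p(b), e)), g(pair(p(b), e), a))))   [R6 at 1]
4. g(pair(p(b), a), g(pair(p(b), p(a)), g(g(pair(p(b), p(b)), pair(p(b), e)), g(pair(p(b), e), a))))  →  g(pair(p(b), p(a)), g(g(pair(p(b), p(b)), pair(p(b), e)), g(pair(p(b), e), a)))   [R6 at ε]
5. g(pair(p(b), p(a)), g(g(pair(p(b), p(b)), pair(p(b), e)), g(pair(p(b), e), a)))  →  g(g(pair(p(b), p(b)), pair(p(b), e)), g(pair(p(b), e), a))   [R6 at ε]
6. g(g(pair(p(b), p(b)), pair(p(b), e)), g(pair(p(b), e), a))  →  g(pair(p(b), e), g(pair(p(b), e), a))   [R6 at 1]
7. g(pair(p(b), e), g(pair(p(b), e), a))  →  g(pair(p(b), e), a)   [R6 at ε]
8. g(pair(p(b), e), a)  →  a   [R6 at ε]

a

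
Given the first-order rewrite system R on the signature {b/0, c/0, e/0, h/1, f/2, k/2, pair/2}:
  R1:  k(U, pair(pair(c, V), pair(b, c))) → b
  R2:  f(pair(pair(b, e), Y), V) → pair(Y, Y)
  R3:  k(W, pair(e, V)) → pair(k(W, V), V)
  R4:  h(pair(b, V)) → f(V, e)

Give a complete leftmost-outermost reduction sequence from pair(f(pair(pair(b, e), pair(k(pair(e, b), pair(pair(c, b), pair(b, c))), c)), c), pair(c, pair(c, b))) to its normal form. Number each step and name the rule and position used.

pair(pair(pair(b, c), pair(b, c)), pair(c, pair(c, b)))

1. pair(f(pair(pair(b, e), pair(k(pair(e, b), pair(pair(c, b), pair(b, c))), c)), c), pair(c, pair(c, b)))  →  pair(pair(pair(k(pair(e, b), pair(pair(c, b), pair(b, c))), c), pair(k(pair(e, b), pair(pair(c, b), pair(b, c))), c)), pair(c, pair(c, b)))   [R2 at 1]
2. pair(pair(pair(k(pair(e, b), pair(pair(c, b), pair(b, c))), c), pair(k(pair(e, b), pair(pair(c, b), pair(b, c))), c)), pair(c, pair(c, b)))  →  pair(pair(pair(b, c), pair(k(pair(e, b), pair(pair(c, b), pair(b, c))), c)), pair(c, pair(c, b)))   [R1 at 1.1.1]
3. pair(pair(pair(b, c), pair(k(pair(e, b), pair(pair(c, b), pair(b, c))), c)), pair(c, pair(c, b)))  →  pair(pair(pair(b, c), pair(b, c)), pair(c, pair(c, b)))   [R1 at 1.2.1]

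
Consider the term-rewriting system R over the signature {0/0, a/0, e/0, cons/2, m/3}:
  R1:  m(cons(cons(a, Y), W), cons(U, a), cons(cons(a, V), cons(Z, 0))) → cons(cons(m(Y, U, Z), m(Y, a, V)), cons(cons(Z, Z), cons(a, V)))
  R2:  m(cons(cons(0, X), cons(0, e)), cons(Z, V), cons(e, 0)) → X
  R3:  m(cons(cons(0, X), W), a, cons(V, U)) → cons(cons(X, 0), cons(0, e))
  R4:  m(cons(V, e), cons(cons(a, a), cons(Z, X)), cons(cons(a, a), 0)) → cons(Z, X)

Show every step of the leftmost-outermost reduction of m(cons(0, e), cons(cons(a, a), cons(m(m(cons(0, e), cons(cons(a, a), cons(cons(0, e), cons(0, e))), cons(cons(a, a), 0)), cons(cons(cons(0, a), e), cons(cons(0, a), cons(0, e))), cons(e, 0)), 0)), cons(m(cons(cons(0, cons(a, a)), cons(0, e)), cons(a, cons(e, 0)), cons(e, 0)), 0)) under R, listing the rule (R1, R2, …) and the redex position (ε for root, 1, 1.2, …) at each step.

1. m(cons(0, e), cons(cons(a, a), cons(m(m(cons(0, e), cons(cons(a, a), cons(cons(0, e), cons(0, e))), cons(cons(a, a), 0)), cons(cons(cons(0, a), e), cons(cons(0, a), cons(0, e))), cons(e, 0)), 0)), cons(m(cons(cons(0, cons(a, a)), cons(0, e)), cons(a, cons(e, 0)), cons(e, 0)), 0))  →  m(cons(0, e), cons(cons(a, a), cons(m(cons(cons(0, e), cons(0, e)), cons(cons(cons(0, a), e), cons(cons(0, a), cons(0, e))), cons(e, 0)), 0)), cons(m(cons(cons(0, cons(a, a)), cons(0, e)), cons(a, cons(e, 0)), cons(e, 0)), 0))   [R4 at 2.2.1.1]
2. m(cons(0, e), cons(cons(a, a), cons(m(cons(cons(0, e), cons(0, e)), cons(cons(cons(0, a), e), cons(cons(0, a), cons(0, e))), cons(e, 0)), 0)), cons(m(cons(cons(0, cons(a, a)), cons(0, e)), cons(a, cons(e, 0)), cons(e, 0)), 0))  →  m(cons(0, e), cons(cons(a, a), cons(e, 0)), cons(m(cons(cons(0, cons(a, a)), cons(0, e)), cons(a, cons(e, 0)), cons(e, 0)), 0))   [R2 at 2.2.1]
3. m(cons(0, e), cons(cons(a, a), cons(e, 0)), cons(m(cons(cons(0, cons(a, a)), cons(0, e)), cons(a, cons(e, 0)), cons(e, 0)), 0))  →  m(cons(0, e), cons(cons(a, a), cons(e, 0)), cons(cons(a, a), 0))   [R2 at 3.1]
4. m(cons(0, e), cons(cons(a, a), cons(e, 0)), cons(cons(a, a), 0))  →  cons(e, 0)   [R4 at ε]

cons(e, 0)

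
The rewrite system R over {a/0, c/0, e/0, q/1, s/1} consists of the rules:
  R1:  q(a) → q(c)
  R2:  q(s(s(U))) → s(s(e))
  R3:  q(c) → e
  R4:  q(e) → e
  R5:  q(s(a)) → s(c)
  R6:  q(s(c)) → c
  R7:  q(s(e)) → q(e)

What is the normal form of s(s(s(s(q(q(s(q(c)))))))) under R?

1. s(s(s(s(q(q(s(q(c))))))))  →  s(s(s(s(q(q(s(e)))))))   [R3 at 1.1.1.1.1.1.1]
2. s(s(s(s(q(q(s(e)))))))  →  s(s(s(s(q(q(e))))))   [R7 at 1.1.1.1.1]
3. s(s(s(s(q(q(e))))))  →  s(s(s(s(q(e)))))   [R4 at 1.1.1.1.1]
4. s(s(s(s(q(e)))))  →  s(s(s(s(e))))   [R4 at 1.1.1.1]

s(s(s(s(e))))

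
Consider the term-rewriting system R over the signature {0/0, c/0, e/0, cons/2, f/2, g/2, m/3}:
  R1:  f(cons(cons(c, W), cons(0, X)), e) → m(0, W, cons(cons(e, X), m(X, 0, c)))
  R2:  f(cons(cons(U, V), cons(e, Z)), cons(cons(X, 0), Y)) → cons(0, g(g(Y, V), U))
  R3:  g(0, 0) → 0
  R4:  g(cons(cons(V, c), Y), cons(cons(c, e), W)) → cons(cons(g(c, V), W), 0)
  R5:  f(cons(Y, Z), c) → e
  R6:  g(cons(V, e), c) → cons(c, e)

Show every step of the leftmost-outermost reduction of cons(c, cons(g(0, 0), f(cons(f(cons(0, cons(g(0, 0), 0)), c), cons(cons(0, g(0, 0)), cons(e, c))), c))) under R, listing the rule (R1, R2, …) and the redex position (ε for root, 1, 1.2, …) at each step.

1. cons(c, cons(g(0, 0), f(cons(f(cons(0, cons(g(0, 0), 0)), c), cons(cons(0, g(0, 0)), cons(e, c))), c)))  →  cons(c, cons(0, f(cons(f(cons(0, cons(g(0, 0), 0)), c), cons(cons(0, g(0, 0)), cons(e, c))), c)))   [R3 at 2.1]
2. cons(c, cons(0, f(cons(f(cons(0, cons(g(0, 0), 0)), c), cons(cons(0, g(0, 0)), cons(e, c))), c)))  →  cons(c, cons(0, e))   [R5 at 2.2]

cons(c, cons(0, e))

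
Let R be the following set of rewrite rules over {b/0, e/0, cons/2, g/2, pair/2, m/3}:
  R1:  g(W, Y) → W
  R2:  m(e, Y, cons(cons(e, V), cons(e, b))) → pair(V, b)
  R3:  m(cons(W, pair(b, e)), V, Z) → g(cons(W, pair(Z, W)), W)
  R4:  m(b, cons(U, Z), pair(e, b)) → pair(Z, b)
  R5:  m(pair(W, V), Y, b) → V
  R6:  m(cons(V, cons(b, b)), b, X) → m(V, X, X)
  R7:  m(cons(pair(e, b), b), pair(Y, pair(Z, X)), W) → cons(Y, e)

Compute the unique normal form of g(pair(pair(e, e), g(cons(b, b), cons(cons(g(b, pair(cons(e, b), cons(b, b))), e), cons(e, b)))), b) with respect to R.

1. g(pair(pair(e, e), g(cons(b, b), cons(cons(g(b, pair(cons(e, b), cons(b, b))), e), cons(e, b)))), b)  →  pair(pair(e, e), g(cons(b, b), cons(cons(g(b, pair(cons(e, b), cons(b, b))), e), cons(e, b))))   [R1 at ε]
2. pair(pair(e, e), g(cons(b, b), cons(cons(g(b, pair(cons(e, b), cons(b, b))), e), cons(e, b))))  →  pair(pair(e, e), cons(b, b))   [R1 at 2]

pair(pair(e, e), cons(b, b))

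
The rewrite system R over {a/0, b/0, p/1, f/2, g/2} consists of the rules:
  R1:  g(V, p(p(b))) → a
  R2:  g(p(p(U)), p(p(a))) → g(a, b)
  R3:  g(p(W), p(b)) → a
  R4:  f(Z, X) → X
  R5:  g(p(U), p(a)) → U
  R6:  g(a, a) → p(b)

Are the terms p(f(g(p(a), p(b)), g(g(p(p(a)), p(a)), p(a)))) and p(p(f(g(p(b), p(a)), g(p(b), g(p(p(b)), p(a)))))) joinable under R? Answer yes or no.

no — NF(t₁) = p(a), NF(t₂) = p(p(a))

Reduce t₁ = p(f(g(p(a), p(b)), g(g(p(p(a)), p(a)), p(a)))):
1. p(f(g(p(a), p(b)), g(g(p(p(a)), p(a)), p(a))))  →  p(g(g(p(p(a)), p(a)), p(a)))   [R4 at 1]
2. p(g(g(p(p(a)), p(a)), p(a)))  →  p(g(p(a), p(a)))   [R5 at 1.1]
3. p(g(p(a), p(a)))  →  p(a)   [R5 at 1]

Reduce t₂ = p(p(f(g(p(b), p(a)), g(p(b), g(p(p(b)), p(a)))))):
1. p(p(f(g(p(b), p(a)), g(p(b), g(p(p(b)), p(a))))))  →  p(p(g(p(b), g(p(p(b)), p(a)))))   [R4 at 1.1]
2. p(p(g(p(b), g(p(p(b)), p(a)))))  →  p(p(g(p(b), p(b))))   [R5 at 1.1.2]
3. p(p(g(p(b), p(b))))  →  p(p(a))   [R3 at 1.1]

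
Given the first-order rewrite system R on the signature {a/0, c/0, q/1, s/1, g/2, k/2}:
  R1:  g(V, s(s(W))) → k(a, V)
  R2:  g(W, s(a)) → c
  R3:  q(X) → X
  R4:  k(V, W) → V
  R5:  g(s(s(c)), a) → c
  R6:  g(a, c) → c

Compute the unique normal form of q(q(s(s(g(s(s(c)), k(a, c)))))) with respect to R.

1. q(q(s(s(g(s(s(c)), k(a, c))))))  →  q(s(s(g(s(s(c)), k(a, c)))))   [R3 at ε]
2. q(s(s(g(s(s(c)), k(a, c)))))  →  s(s(g(s(s(c)), k(a, c))))   [R3 at ε]
3. s(s(g(s(s(c)), k(a, c))))  →  s(s(g(s(s(c)), a)))   [R4 at 1.1.2]
4. s(s(g(s(s(c)), a)))  →  s(s(c))   [R5 at 1.1]

s(s(c))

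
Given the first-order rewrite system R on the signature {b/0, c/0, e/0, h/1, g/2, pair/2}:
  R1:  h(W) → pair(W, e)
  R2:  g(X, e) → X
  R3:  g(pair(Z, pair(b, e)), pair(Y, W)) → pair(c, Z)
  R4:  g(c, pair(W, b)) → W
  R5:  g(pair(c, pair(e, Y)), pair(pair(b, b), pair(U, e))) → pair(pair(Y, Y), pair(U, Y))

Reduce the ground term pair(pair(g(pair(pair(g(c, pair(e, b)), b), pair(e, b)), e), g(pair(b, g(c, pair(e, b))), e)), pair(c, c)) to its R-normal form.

pair(pair(pair(pair(e, b), pair(e, b)), pair(b, e)), pair(c, c))

1. pair(pair(g(pair(pair(g(c, pair(e, b)), b), pair(e, b)), e), g(pair(b, g(c, pair(e, b))), e)), pair(c, c))  →  pair(pair(pair(pair(g(c, pair(e, b)), b), pair(e, b)), g(pair(b, g(c, pair(e, b))), e)), pair(c, c))   [R2 at 1.1]
2. pair(pair(pair(pair(g(c, pair(e, b)), b), pair(e, b)), g(pair(b, g(c, pair(e, b))), e)), pair(c, c))  →  pair(pair(pair(pair(e, b), pair(e, b)), g(pair(b, g(c, pair(e, b))), e)), pair(c, c))   [R4 at 1.1.1.1]
3. pair(pair(pair(pair(e, b), pair(e, b)), g(pair(b, g(c, pair(e, b))), e)), pair(c, c))  →  pair(pair(pair(pair(e, b), pair(e, b)), pair(b, g(c, pair(e, b)))), pair(c, c))   [R2 at 1.2]
4. pair(pair(pair(pair(e, b), pair(e, b)), pair(b, g(c, pair(e, b)))), pair(c, c))  →  pair(pair(pair(pair(e, b), pair(e, b)), pair(b, e)), pair(c, c))   [R4 at 1.2.2]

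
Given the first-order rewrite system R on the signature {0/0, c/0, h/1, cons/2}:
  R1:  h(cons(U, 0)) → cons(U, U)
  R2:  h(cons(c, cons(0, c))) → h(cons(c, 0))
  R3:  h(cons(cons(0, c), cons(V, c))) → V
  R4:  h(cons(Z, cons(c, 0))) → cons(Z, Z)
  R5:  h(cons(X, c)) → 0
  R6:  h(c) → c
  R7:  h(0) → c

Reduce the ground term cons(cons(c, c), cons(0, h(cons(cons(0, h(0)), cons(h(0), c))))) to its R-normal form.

cons(cons(c, c), cons(0, c))

1. cons(cons(c, c), cons(0, h(cons(cons(0, h(0)), cons(h(0), c)))))  →  cons(cons(c, c), cons(0, h(cons(cons(0, c), cons(h(0), c)))))   [R7 at 2.2.1.1.2]
2. cons(cons(c, c), cons(0, h(cons(cons(0, c), cons(h(0), c)))))  →  cons(cons(c, c), cons(0, h(0)))   [R3 at 2.2]
3. cons(cons(c, c), cons(0, h(0)))  →  cons(cons(c, c), cons(0, c))   [R7 at 2.2]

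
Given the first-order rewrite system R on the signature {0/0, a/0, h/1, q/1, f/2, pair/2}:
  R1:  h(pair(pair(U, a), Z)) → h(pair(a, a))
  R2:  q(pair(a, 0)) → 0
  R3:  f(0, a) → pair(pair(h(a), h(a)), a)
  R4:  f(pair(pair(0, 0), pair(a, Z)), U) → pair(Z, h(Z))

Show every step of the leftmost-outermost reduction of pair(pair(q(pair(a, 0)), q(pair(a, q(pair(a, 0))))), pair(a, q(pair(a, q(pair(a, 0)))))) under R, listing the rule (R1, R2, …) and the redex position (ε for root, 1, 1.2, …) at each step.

1. pair(pair(q(pair(a, 0)), q(pair(a, q(pair(a, 0))))), pair(a, q(pair(a, q(pair(a, 0))))))  →  pair(pair(0, q(pair(a, q(pair(a, 0))))), pair(a, q(pair(a, q(pair(a, 0))))))   [R2 at 1.1]
2. pair(pair(0, q(pair(a, q(pair(a, 0))))), pair(a, q(pair(a, q(pair(a, 0))))))  →  pair(pair(0, q(pair(a, 0))), pair(a, q(pair(a, q(pair(a, 0))))))   [R2 at 1.2.1.2]
3. pair(pair(0, q(pair(a, 0))), pair(a, q(pair(a, q(pair(a, 0))))))  →  pair(pair(0, 0), pair(a, q(pair(a, q(pair(a, 0))))))   [R2 at 1.2]
4. pair(pair(0, 0), pair(a, q(pair(a, q(pair(a, 0))))))  →  pair(pair(0, 0), pair(a, q(pair(a, 0))))   [R2 at 2.2.1.2]
5. pair(pair(0, 0), pair(a, q(pair(a, 0))))  →  pair(pair(0, 0), pair(a, 0))   [R2 at 2.2]

pair(pair(0, 0), pair(a, 0))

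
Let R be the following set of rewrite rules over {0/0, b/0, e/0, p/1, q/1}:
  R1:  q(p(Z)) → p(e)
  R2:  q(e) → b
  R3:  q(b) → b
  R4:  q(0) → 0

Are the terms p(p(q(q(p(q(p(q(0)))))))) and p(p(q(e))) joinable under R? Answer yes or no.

no — NF(t₁) = p(p(p(e))), NF(t₂) = p(p(b))

Reduce t₁ = p(p(q(q(p(q(p(q(0)))))))):
1. p(p(q(q(p(q(p(q(0))))))))  →  p(p(q(p(e))))   [R1 at 1.1.1]
2. p(p(q(p(e))))  →  p(p(p(e)))   [R1 at 1.1]

Reduce t₂ = p(p(q(e))):
1. p(p(q(e)))  →  p(p(b))   [R2 at 1.1]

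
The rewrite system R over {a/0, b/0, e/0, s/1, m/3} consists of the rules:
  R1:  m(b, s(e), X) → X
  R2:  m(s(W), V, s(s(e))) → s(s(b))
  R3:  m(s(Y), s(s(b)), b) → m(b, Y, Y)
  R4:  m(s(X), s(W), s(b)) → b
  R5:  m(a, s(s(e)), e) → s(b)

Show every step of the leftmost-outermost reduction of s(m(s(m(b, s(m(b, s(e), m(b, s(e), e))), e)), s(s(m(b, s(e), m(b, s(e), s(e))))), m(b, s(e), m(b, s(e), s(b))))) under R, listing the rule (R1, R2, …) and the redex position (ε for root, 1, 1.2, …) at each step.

1. s(m(s(m(b, s(m(b, s(e), m(b, s(e), e))), e)), s(s(m(b, s(e), m(b, s(e), s(e))))), m(b, s(e), m(b, s(e), s(b)))))  →  s(m(s(m(b, s(m(b, s(e), e)), e)), s(s(m(b, s(e), m(b, s(e), s(e))))), m(b, s(e), m(b, s(e), s(b)))))   [R1 at 1.1.1.2.1]
2. s(m(s(m(b, s(m(b, s(e), e)), e)), s(s(m(b, s(e), m(b, s(e), s(e))))), m(b, s(e), m(b, s(e), s(b)))))  →  s(m(s(m(b, s(e), e)), s(s(m(b, s(e), m(b, s(e), s(e))))), m(b, s(e), m(b, s(e), s(b)))))   [R1 at 1.1.1.2.1]
3. s(m(s(m(b, s(e), e)), s(s(m(b, s(e), m(b, s(e), s(e))))), m(b, s(e), m(b, s(e), s(b)))))  →  s(m(s(e), s(s(m(b, s(e), m(b, s(e), s(e))))), m(b, s(e), m(b, s(e), s(b)))))   [R1 at 1.1.1]
4. s(m(s(e), s(s(m(b, s(e), m(b, s(e), s(e))))), m(b, s(e), m(b, s(e), s(b)))))  →  s(m(s(e), s(s(m(b, s(e), s(e)))), m(b, s(e), m(b, s(e), s(b)))))   [R1 at 1.2.1.1]
5. s(m(s(e), s(s(m(b, s(e), s(e)))), m(b, s(e), m(b, s(e), s(b)))))  →  s(m(s(e), s(s(s(e))), m(b, s(e), m(b, s(e), s(b)))))   [R1 at 1.2.1.1]
6. s(m(s(e), s(s(s(e))), m(b, s(e), m(b, s(e), s(b)))))  →  s(m(s(e), s(s(s(e))), m(b, s(e), s(b))))   [R1 at 1.3]
7. s(m(s(e), s(s(s(e))), m(b, s(e), s(b))))  →  s(m(s(e), s(s(s(e))), s(b)))   [R1 at 1.3]
8. s(m(s(e), s(s(s(e))), s(b)))  →  s(b)   [R4 at 1]

s(b)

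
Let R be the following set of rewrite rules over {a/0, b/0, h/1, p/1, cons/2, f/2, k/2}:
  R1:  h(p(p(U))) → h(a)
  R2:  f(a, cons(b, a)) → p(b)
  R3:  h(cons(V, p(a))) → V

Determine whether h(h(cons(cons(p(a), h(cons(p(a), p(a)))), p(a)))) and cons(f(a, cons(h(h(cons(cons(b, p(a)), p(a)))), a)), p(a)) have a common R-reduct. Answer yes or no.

Reduce t₁ = h(h(cons(cons(p(a), h(cons(p(a), p(a)))), p(a)))):
1. h(h(cons(cons(p(a), h(cons(p(a), p(a)))), p(a))))  →  h(cons(p(a), h(cons(p(a), p(a)))))   [R3 at 1]
2. h(cons(p(a), h(cons(p(a), p(a)))))  →  h(cons(p(a), p(a)))   [R3 at 1.2]
3. h(cons(p(a), p(a)))  →  p(a)   [R3 at ε]

Reduce t₂ = cons(f(a, cons(h(h(cons(cons(b, p(a)), p(a)))), a)), p(a)):
1. cons(f(a, cons(h(h(cons(cons(b, p(a)), p(a)))), a)), p(a))  →  cons(f(a, cons(h(cons(b, p(a))), a)), p(a))   [R3 at 1.2.1.1]
2. cons(f(a, cons(h(cons(b, p(a))), a)), p(a))  →  cons(f(a, cons(b, a)), p(a))   [R3 at 1.2.1]
3. cons(f(a, cons(b, a)), p(a))  →  cons(p(b), p(a))   [R2 at 1]

no — NF(t₁) = p(a), NF(t₂) = cons(p(b), p(a))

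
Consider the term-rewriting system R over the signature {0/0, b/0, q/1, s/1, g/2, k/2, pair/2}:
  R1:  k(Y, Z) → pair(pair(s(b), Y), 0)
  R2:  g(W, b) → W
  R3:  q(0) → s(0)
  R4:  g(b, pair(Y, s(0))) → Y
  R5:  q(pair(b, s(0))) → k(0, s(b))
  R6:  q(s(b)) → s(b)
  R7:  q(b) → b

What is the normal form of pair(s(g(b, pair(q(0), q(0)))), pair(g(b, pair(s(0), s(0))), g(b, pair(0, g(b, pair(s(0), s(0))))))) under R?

1. pair(s(g(b, pair(q(0), q(0)))), pair(g(b, pair(s(0), s(0))), g(b, pair(0, g(b, pair(s(0), s(0)))))))  →  pair(s(g(b, pair(s(0), q(0)))), pair(g(b, pair(s(0), s(0))), g(b, pair(0, g(b, pair(s(0), s(0)))))))   [R3 at 1.1.2.1]
2. pair(s(g(b, pair(s(0), q(0)))), pair(g(b, pair(s(0), s(0))), g(b, pair(0, g(b, pair(s(0), s(0)))))))  →  pair(s(g(b, pair(s(0), s(0)))), pair(g(b, pair(s(0), s(0))), g(b, pair(0, g(b, pair(s(0), s(0)))))))   [R3 at 1.1.2.2]
3. pair(s(g(b, pair(s(0), s(0)))), pair(g(b, pair(s(0), s(0))), g(b, pair(0, g(b, pair(s(0), s(0)))))))  →  pair(s(s(0)), pair(g(b, pair(s(0), s(0))), g(b, pair(0, g(b, pair(s(0), s(0)))))))   [R4 at 1.1]
4. pair(s(s(0)), pair(g(b, pair(s(0), s(0))), g(b, pair(0, g(b, pair(s(0), s(0)))))))  →  pair(s(s(0)), pair(s(0), g(b, pair(0, g(b, pair(s(0), s(0)))))))   [R4 at 2.1]
5. pair(s(s(0)), pair(s(0), g(b, pair(0, g(b, pair(s(0), s(0)))))))  →  pair(s(s(0)), pair(s(0), g(b, pair(0, s(0)))))   [R4 at 2.2.2.2]
6. pair(s(s(0)), pair(s(0), g(b, pair(0, s(0)))))  →  pair(s(s(0)), pair(s(0), 0))   [R4 at 2.2]

pair(s(s(0)), pair(s(0), 0))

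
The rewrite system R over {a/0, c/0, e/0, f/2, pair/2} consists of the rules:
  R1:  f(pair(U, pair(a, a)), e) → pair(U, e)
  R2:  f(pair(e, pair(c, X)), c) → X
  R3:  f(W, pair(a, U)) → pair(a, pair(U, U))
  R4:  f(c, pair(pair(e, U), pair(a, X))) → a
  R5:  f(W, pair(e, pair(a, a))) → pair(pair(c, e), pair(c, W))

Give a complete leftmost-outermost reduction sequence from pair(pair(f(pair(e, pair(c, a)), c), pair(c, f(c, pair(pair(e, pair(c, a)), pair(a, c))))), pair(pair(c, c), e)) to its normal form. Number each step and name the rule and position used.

pair(pair(a, pair(c, a)), pair(pair(c, c), e))

1. pair(pair(f(pair(e, pair(c, a)), c), pair(c, f(c, pair(pair(e, pair(c, a)), pair(a, c))))), pair(pair(c, c), e))  →  pair(pair(a, pair(c, f(c, pair(pair(e, pair(c, a)), pair(a, c))))), pair(pair(c, c), e))   [R2 at 1.1]
2. pair(pair(a, pair(c, f(c, pair(pair(e, pair(c, a)), pair(a, c))))), pair(pair(c, c), e))  →  pair(pair(a, pair(c, a)), pair(pair(c, c), e))   [R4 at 1.2.2]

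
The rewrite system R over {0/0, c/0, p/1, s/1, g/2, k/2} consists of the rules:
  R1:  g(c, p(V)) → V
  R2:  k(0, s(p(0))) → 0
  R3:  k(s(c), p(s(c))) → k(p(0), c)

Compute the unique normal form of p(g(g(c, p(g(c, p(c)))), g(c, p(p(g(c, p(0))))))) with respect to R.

p(0)

1. p(g(g(c, p(g(c, p(c)))), g(c, p(p(g(c, p(0)))))))  →  p(g(g(c, p(c)), g(c, p(p(g(c, p(0)))))))   [R1 at 1.1]
2. p(g(g(c, p(c)), g(c, p(p(g(c, p(0)))))))  →  p(g(c, g(c, p(p(g(c, p(0)))))))   [R1 at 1.1]
3. p(g(c, g(c, p(p(g(c, p(0)))))))  →  p(g(c, p(g(c, p(0)))))   [R1 at 1.2]
4. p(g(c, p(g(c, p(0)))))  →  p(g(c, p(0)))   [R1 at 1]
5. p(g(c, p(0)))  →  p(0)   [R1 at 1]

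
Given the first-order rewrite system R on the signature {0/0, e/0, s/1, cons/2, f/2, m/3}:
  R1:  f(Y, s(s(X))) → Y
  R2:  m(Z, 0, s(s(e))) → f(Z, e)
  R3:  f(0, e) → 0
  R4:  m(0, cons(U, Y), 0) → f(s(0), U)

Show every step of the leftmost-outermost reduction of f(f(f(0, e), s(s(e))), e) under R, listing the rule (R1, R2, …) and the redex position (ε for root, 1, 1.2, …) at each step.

0

1. f(f(f(0, e), s(s(e))), e)  →  f(f(0, e), e)   [R1 at 1]
2. f(f(0, e), e)  →  f(0, e)   [R3 at 1]
3. f(0, e)  →  0   [R3 at ε]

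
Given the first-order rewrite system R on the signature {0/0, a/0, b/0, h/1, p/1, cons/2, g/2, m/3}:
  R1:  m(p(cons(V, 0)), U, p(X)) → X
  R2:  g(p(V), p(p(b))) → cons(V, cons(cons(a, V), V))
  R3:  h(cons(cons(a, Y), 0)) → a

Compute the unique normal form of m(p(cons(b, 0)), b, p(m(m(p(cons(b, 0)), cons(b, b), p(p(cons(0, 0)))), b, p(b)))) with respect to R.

1. m(p(cons(b, 0)), b, p(m(m(p(cons(b, 0)), cons(b, b), p(p(cons(0, 0)))), b, p(b))))  →  m(m(p(cons(b, 0)), cons(b, b), p(p(cons(0, 0)))), b, p(b))   [R1 at ε]
2. m(m(p(cons(b, 0)), cons(b, b), p(p(cons(0, 0)))), b, p(b))  →  m(p(cons(0, 0)), b, p(b))   [R1 at 1]
3. m(p(cons(0, 0)), b, p(b))  →  b   [R1 at ε]

b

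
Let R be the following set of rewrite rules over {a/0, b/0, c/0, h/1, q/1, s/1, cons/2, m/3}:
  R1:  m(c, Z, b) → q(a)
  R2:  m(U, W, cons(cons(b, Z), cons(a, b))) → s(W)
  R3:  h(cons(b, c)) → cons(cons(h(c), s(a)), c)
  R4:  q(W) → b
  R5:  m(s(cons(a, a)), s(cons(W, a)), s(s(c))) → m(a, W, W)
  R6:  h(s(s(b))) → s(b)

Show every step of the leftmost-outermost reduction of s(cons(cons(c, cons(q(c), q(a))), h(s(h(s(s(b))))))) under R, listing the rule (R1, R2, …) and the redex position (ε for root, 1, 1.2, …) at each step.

s(cons(cons(c, cons(b, b)), s(b)))

1. s(cons(cons(c, cons(q(c), q(a))), h(s(h(s(s(b)))))))  →  s(cons(cons(c, cons(b, q(a))), h(s(h(s(s(b)))))))   [R4 at 1.1.2.1]
2. s(cons(cons(c, cons(b, q(a))), h(s(h(s(s(b)))))))  →  s(cons(cons(c, cons(b, b)), h(s(h(s(s(b)))))))   [R4 at 1.1.2.2]
3. s(cons(cons(c, cons(b, b)), h(s(h(s(s(b)))))))  →  s(cons(cons(c, cons(b, b)), h(s(s(b)))))   [R6 at 1.2.1.1]
4. s(cons(cons(c, cons(b, b)), h(s(s(b)))))  →  s(cons(cons(c, cons(b, b)), s(b)))   [R6 at 1.2]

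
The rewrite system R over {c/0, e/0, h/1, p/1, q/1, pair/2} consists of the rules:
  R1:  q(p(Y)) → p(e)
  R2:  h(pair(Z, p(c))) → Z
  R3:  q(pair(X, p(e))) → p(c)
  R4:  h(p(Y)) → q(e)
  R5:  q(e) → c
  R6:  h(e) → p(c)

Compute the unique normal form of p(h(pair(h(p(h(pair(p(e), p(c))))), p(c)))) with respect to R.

p(c)

1. p(h(pair(h(p(h(pair(p(e), p(c))))), p(c))))  →  p(h(p(h(pair(p(e), p(c))))))   [R2 at 1]
2. p(h(p(h(pair(p(e), p(c))))))  →  p(q(e))   [R4 at 1]
3. p(q(e))  →  p(c)   [R5 at 1]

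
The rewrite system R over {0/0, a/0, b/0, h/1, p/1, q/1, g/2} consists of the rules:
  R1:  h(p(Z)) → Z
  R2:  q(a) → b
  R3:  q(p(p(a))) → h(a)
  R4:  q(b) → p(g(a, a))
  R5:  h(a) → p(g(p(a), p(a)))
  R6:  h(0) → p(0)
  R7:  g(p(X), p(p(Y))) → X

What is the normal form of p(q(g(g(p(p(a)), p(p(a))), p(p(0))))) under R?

p(b)

1. p(q(g(g(p(p(a)), p(p(a))), p(p(0)))))  →  p(q(g(p(a), p(p(0)))))   [R7 at 1.1.1]
2. p(q(g(p(a), p(p(0)))))  →  p(q(a))   [R7 at 1.1]
3. p(q(a))  →  p(b)   [R2 at 1]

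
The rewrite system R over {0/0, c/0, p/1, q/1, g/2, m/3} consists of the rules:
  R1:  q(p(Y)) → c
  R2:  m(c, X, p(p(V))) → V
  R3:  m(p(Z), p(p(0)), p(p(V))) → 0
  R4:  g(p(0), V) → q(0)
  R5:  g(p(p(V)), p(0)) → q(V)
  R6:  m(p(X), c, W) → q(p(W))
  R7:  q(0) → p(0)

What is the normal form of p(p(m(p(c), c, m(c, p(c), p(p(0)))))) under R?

p(p(c))

1. p(p(m(p(c), c, m(c, p(c), p(p(0))))))  →  p(p(q(p(m(c, p(c), p(p(0)))))))   [R6 at 1.1]
2. p(p(q(p(m(c, p(c), p(p(0)))))))  →  p(p(c))   [R1 at 1.1]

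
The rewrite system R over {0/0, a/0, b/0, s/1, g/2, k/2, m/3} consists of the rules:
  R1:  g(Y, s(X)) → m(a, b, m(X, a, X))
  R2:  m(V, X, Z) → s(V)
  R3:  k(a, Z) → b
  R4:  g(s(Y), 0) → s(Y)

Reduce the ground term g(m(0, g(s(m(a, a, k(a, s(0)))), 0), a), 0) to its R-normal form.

s(0)

1. g(m(0, g(s(m(a, a, k(a, s(0)))), 0), a), 0)  →  g(s(0), 0)   [R2 at 1]
2. g(s(0), 0)  →  s(0)   [R4 at ε]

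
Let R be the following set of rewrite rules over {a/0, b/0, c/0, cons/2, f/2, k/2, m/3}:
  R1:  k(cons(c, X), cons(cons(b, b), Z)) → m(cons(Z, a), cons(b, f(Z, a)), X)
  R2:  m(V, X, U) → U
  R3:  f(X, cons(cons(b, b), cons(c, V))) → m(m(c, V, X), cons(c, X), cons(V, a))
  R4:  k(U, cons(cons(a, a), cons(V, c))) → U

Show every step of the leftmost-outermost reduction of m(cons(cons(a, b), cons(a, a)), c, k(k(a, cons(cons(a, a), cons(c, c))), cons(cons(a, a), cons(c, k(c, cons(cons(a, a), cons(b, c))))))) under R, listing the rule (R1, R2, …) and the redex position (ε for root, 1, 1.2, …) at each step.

1. m(cons(cons(a, b), cons(a, a)), c, k(k(a, cons(cons(a, a), cons(c, c))), cons(cons(a, a), cons(c, k(c, cons(cons(a, a), cons(b, c)))))))  →  k(k(a, cons(cons(a, a), cons(c, c))), cons(cons(a, a), cons(c, k(c, cons(cons(a, a), cons(b, c))))))   [R2 at ε]
2. k(k(a, cons(cons(a, a), cons(c, c))), cons(cons(a, a), cons(c, k(c, cons(cons(a, a), cons(b, c))))))  →  k(a, cons(cons(a, a), cons(c, k(c, cons(cons(a, a), cons(b, c))))))   [R4 at 1]
3. k(a, cons(cons(a, a), cons(c, k(c, cons(cons(a, a), cons(b, c))))))  →  k(a, cons(cons(a, a), cons(c, c)))   [R4 at 2.2.2]
4. k(a, cons(cons(a, a), cons(c, c)))  →  a   [R4 at ε]

a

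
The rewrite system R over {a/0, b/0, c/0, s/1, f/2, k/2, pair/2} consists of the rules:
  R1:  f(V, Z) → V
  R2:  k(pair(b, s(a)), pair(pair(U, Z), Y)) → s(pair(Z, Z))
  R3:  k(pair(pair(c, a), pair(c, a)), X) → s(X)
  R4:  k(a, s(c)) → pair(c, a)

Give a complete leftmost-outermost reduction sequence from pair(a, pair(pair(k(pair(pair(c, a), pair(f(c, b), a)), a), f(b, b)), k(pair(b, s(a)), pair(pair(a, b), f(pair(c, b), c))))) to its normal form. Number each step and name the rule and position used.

pair(a, pair(pair(s(a), b), s(pair(b, b))))

1. pair(a, pair(pair(k(pair(pair(c, a), pair(f(c, b), a)), a), f(b, b)), k(pair(b, s(a)), pair(pair(a, b), f(pair(c, b), c)))))  →  pair(a, pair(pair(k(pair(pair(c, a), pair(c, a)), a), f(b, b)), k(pair(b, s(a)), pair(pair(a, b), f(pair(c, b), c)))))   [R1 at 2.1.1.1.2.1]
2. pair(a, pair(pair(k(pair(pair(c, a), pair(c, a)), a), f(b, b)), k(pair(b, s(a)), pair(pair(a, b), f(pair(c, b), c)))))  →  pair(a, pair(pair(s(a), f(b, b)), k(pair(b, s(a)), pair(pair(a, b), f(pair(c, b), c)))))   [R3 at 2.1.1]
3. pair(a, pair(pair(s(a), f(b, b)), k(pair(b, s(a)), pair(pair(a, b), f(pair(c, b), c)))))  →  pair(a, pair(pair(s(a), b), k(pair(b, s(a)), pair(pair(a, b), f(pair(c, b), c)))))   [R1 at 2.1.2]
4. pair(a, pair(pair(s(a), b), k(pair(b, s(a)), pair(pair(a, b), f(pair(c, b), c)))))  →  pair(a, pair(pair(s(a), b), s(pair(b, b))))   [R2 at 2.2]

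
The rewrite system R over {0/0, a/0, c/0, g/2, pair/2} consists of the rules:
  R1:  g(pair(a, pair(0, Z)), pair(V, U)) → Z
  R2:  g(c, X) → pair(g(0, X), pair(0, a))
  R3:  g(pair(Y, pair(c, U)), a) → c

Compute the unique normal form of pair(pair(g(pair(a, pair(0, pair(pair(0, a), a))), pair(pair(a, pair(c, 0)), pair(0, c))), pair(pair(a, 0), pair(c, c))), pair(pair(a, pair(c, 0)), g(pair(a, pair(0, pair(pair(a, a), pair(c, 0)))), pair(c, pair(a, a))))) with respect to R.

pair(pair(pair(pair(0, a), a), pair(pair(a, 0), pair(c, c))), pair(pair(a, pair(c, 0)), pair(pair(a, a), pair(c, 0))))

1. pair(pair(g(pair(a, pair(0, pair(pair(0, a), a))), pair(pair(a, pair(c, 0)), pair(0, c))), pair(pair(a, 0), pair(c, c))), pair(pair(a, pair(c, 0)), g(pair(a, pair(0, pair(pair(a, a), pair(c, 0)))), pair(c, pair(a, a)))))  →  pair(pair(pair(pair(0, a), a), pair(pair(a, 0), pair(c, c))), pair(pair(a, pair(c, 0)), g(pair(a, pair(0, pair(pair(a, a), pair(c, 0)))), pair(c, pair(a, a)))))   [R1 at 1.1]
2. pair(pair(pair(pair(0, a), a), pair(pair(a, 0), pair(c, c))), pair(pair(a, pair(c, 0)), g(pair(a, pair(0, pair(pair(a, a), pair(c, 0)))), pair(c, pair(a, a)))))  →  pair(pair(pair(pair(0, a), a), pair(pair(a, 0), pair(c, c))), pair(pair(a, pair(c, 0)), pair(pair(a, a), pair(c, 0))))   [R1 at 2.2]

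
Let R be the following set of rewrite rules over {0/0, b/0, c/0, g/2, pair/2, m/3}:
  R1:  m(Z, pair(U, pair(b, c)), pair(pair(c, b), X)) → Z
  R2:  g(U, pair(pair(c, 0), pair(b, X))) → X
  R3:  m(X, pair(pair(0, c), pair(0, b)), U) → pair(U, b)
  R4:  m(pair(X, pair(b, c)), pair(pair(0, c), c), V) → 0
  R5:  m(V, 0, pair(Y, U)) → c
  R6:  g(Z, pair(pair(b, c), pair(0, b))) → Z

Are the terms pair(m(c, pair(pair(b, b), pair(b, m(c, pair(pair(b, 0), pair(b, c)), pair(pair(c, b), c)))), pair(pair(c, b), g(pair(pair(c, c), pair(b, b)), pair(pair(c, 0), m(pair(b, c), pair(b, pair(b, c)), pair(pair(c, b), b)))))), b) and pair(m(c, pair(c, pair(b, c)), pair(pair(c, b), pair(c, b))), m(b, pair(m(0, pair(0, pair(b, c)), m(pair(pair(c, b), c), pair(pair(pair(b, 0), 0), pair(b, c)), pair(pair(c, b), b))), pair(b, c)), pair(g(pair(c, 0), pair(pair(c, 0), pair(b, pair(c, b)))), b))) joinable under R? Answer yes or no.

Reduce t₁ = pair(m(c, pair(pair(b, b), pair(b, m(c, pair(pair(b, 0), pair(b, c)), pair(pair(c, b), c)))), pair(pair(c, b), g(pair(pair(c, c), pair(b, b)), pair(pair(c, 0), m(pair(b, c), pair(b, pair(b, c)), pair(pair(c, b), b)))))), b):
1. pair(m(c, pair(pair(b, b), pair(b, m(c, pair(pair(b, 0), pair(b, c)), pair(pair(c, b), c)))), pair(pair(c, b), g(pair(pair(c, c), pair(b, b)), pair(pair(c, 0), m(pair(b, c), pair(b, pair(b, c)), pair(pair(c, b), b)))))), b)  →  pair(m(c, pair(pair(b, b), pair(b, c)), pair(pair(c, b), g(pair(pair(c, c), pair(b, b)), pair(pair(c, 0), m(pair(b, c), pair(b, pair(b, c)), pair(pair(c, b), b)))))), b)   [R1 at 1.2.2.2]
2. pair(m(c, pair(pair(b, b), pair(b, c)), pair(pair(c, b), g(pair(pair(c, c), pair(b, b)), pair(pair(c, 0), m(pair(b, c), pair(b, pair(b, c)), pair(pair(c, b), b)))))), b)  →  pair(c, b)   [R1 at 1]

Reduce t₂ = pair(m(c, pair(c, pair(b, c)), pair(pair(c, b), pair(c, b))), m(b, pair(m(0, pair(0, pair(b, c)), m(pair(pair(c, b), c), pair(pair(pair(b, 0), 0), pair(b, c)), pair(pair(c, b), b))), pair(b, c)), pair(g(pair(c, 0), pair(pair(c, 0), pair(b, pair(c, b)))), b))):
1. pair(m(c, pair(c, pair(b, c)), pair(pair(c, b), pair(c, b))), m(b, pair(m(0, pair(0, pair(b, c)), m(pair(pair(c, b), c), pair(pair(pair(b, 0), 0), pair(b, c)), pair(pair(c, b), b))), pair(b, c)), pair(g(pair(c, 0), pair(pair(c, 0), pair(b, pair(c, b)))), b)))  →  pair(c, m(b, pair(m(0, pair(0, pair(b, c)), m(pair(pair(c, b), c), pair(pair(pair(b, 0), 0), pair(b, c)), pair(pair(c, b), b))), pair(b, c)), pair(g(pair(c, 0), pair(pair(c, 0), pair(b, pair(c, b)))), b)))   [R1 at 1]
2. pair(c, m(b, pair(m(0, pair(0, pair(b, c)), m(pair(pair(c, b), c), pair(pair(pair(b, 0), 0), pair(b, c)), pair(pair(c, b), b))), pair(b, c)), pair(g(pair(c, 0), pair(pair(c, 0), pair(b, pair(c, b)))), b)))  →  pair(c, m(b, pair(m(0, pair(0, pair(b, c)), pair(pair(c, b), c)), pair(b, c)), pair(g(pair(c, 0), pair(pair(c, 0), pair(b, pair(c, b)))), b)))   [R1 at 2.2.1.3]
3. pair(c, m(b, pair(m(0, pair(0, pair(b, c)), pair(pair(c, b), c)), pair(b, c)), pair(g(pair(c, 0), pair(pair(c, 0), pair(b, pair(c, b)))), b)))  →  pair(c, m(b, pair(0, pair(b, c)), pair(g(pair(c, 0), pair(pair(c, 0), pair(b, pair(c, b)))), b)))   [R1 at 2.2.1]
4. pair(c, m(b, pair(0, pair(b, c)), pair(g(pair(c, 0), pair(pair(c, 0), pair(b, pair(c, b)))), b)))  →  pair(c, m(b, pair(0, pair(b, c)), pair(pair(c, b), b)))   [R2 at 2.3.1]
5. pair(c, m(b, pair(0, pair(b, c)), pair(pair(c, b), b)))  →  pair(c, b)   [R1 at 2]

yes — NF(t₁) = pair(c, b), NF(t₂) = pair(c, b)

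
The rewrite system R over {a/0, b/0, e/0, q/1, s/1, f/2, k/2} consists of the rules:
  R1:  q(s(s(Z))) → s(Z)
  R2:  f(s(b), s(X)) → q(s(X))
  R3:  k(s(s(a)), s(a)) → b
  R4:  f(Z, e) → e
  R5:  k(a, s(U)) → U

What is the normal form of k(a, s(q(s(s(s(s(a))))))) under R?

s(s(s(a)))

1. k(a, s(q(s(s(s(s(a)))))))  →  q(s(s(s(s(a)))))   [R5 at ε]
2. q(s(s(s(s(a)))))  →  s(s(s(a)))   [R1 at ε]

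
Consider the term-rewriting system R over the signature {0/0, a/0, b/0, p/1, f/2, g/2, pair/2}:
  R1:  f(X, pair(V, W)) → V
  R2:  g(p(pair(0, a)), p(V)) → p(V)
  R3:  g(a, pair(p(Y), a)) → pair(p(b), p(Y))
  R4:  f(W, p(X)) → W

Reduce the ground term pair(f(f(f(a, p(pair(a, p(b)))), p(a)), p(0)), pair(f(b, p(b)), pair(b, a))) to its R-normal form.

pair(a, pair(b, pair(b, a)))

1. pair(f(f(f(a, p(pair(a, p(b)))), p(a)), p(0)), pair(f(b, p(b)), pair(b, a)))  →  pair(f(f(a, p(pair(a, p(b)))), p(a)), pair(f(b, p(b)), pair(b, a)))   [R4 at 1]
2. pair(f(f(a, p(pair(a, p(b)))), p(a)), pair(f(b, p(b)), pair(b, a)))  →  pair(f(a, p(pair(a, p(b)))), pair(f(b, p(b)), pair(b, a)))   [R4 at 1]
3. pair(f(a, p(pair(a, p(b)))), pair(f(b, p(b)), pair(b, a)))  →  pair(a, pair(f(b, p(b)), pair(b, a)))   [R4 at 1]
4. pair(a, pair(f(b, p(b)), pair(b, a)))  →  pair(a, pair(b, pair(b, a)))   [R4 at 2.1]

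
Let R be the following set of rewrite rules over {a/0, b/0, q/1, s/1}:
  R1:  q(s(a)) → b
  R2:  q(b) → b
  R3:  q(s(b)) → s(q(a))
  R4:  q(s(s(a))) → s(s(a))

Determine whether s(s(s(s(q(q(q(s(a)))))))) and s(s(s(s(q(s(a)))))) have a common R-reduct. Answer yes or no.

Reduce t₁ = s(s(s(s(q(q(q(s(a)))))))):
1. s(s(s(s(q(q(q(s(a))))))))  →  s(s(s(s(q(q(b))))))   [R1 at 1.1.1.1.1.1]
2. s(s(s(s(q(q(b))))))  →  s(s(s(s(q(b)))))   [R2 at 1.1.1.1.1]
3. s(s(s(s(q(b)))))  →  s(s(s(s(b))))   [R2 at 1.1.1.1]

Reduce t₂ = s(s(s(s(q(s(a)))))):
1. s(s(s(s(q(s(a))))))  →  s(s(s(s(b))))   [R1 at 1.1.1.1]

yes — NF(t₁) = s(s(s(s(b)))), NF(t₂) = s(s(s(s(b))))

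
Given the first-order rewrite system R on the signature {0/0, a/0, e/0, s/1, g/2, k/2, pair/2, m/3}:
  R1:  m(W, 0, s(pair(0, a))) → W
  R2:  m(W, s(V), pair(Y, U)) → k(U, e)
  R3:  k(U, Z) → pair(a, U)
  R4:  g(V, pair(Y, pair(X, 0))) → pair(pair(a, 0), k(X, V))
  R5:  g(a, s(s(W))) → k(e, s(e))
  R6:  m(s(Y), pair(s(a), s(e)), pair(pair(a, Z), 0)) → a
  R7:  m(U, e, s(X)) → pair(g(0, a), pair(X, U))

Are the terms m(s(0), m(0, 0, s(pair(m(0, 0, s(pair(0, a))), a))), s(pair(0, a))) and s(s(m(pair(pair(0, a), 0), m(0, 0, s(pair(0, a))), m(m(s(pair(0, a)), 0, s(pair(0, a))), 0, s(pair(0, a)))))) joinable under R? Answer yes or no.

Reduce t₁ = m(s(0), m(0, 0, s(pair(m(0, 0, s(pair(0, a))), a))), s(pair(0, a))):
1. m(s(0), m(0, 0, s(pair(m(0, 0, s(pair(0, a))), a))), s(pair(0, a)))  →  m(s(0), m(0, 0, s(pair(0, a))), s(pair(0, a)))   [R1 at 2.3.1.1]
2. m(s(0), m(0, 0, s(pair(0, a))), s(pair(0, a)))  →  m(s(0), 0, s(pair(0, a)))   [R1 at 2]
3. m(s(0), 0, s(pair(0, a)))  →  s(0)   [R1 at ε]

Reduce t₂ = s(s(m(pair(pair(0, a), 0), m(0, 0, s(pair(0, a))), m(m(s(pair(0, a)), 0, s(pair(0, a))), 0, s(pair(0, a)))))):
1. s(s(m(pair(pair(0, a), 0), m(0, 0, s(pair(0, a))), m(m(s(pair(0, a)), 0, s(pair(0, a))), 0, s(pair(0, a))))))  →  s(s(m(pair(pair(0, a), 0), 0, m(m(s(pair(0, a)), 0, s(pair(0, a))), 0, s(pair(0, a))))))   [R1 at 1.1.2]
2. s(s(m(pair(pair(0, a), 0), 0, m(m(s(pair(0, a)), 0, s(pair(0, a))), 0, s(pair(0, a))))))  →  s(s(m(pair(pair(0, a), 0), 0, m(s(pair(0, a)), 0, s(pair(0, a))))))   [R1 at 1.1.3]
3. s(s(m(pair(pair(0, a), 0), 0, m(s(pair(0, a)), 0, s(pair(0, a))))))  →  s(s(m(pair(pair(0, a), 0), 0, s(pair(0, a)))))   [R1 at 1.1.3]
4. s(s(m(pair(pair(0, a), 0), 0, s(pair(0, a)))))  →  s(s(pair(pair(0, a), 0)))   [R1 at 1.1]

no — NF(t₁) = s(0), NF(t₂) = s(s(pair(pair(0, a), 0)))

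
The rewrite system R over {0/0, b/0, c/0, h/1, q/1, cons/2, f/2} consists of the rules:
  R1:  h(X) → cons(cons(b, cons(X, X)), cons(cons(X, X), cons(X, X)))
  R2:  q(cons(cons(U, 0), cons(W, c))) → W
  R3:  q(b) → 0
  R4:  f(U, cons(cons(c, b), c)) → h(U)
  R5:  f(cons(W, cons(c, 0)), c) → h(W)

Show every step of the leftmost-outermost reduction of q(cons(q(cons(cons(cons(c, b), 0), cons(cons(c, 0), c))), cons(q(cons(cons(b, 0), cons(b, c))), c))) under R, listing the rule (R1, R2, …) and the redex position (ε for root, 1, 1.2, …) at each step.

1. q(cons(q(cons(cons(cons(c, b), 0), cons(cons(c, 0), c))), cons(q(cons(cons(b, 0), cons(b, c))), c)))  →  q(cons(cons(c, 0), cons(q(cons(cons(b, 0), cons(b, c))), c)))   [R2 at 1.1]
2. q(cons(cons(c, 0), cons(q(cons(cons(b, 0), cons(b, c))), c)))  →  q(cons(cons(b, 0), cons(b, c)))   [R2 at ε]
3. q(cons(cons(b, 0), cons(b, c)))  →  b   [R2 at ε]

b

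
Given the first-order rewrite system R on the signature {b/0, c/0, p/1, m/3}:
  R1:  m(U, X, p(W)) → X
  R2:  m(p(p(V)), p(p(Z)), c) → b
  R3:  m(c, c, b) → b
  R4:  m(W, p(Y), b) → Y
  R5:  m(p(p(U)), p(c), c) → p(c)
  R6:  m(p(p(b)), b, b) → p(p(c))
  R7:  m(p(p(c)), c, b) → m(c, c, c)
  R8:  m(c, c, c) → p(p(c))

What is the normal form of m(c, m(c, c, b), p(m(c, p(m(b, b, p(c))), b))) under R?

1. m(c, m(c, c, b), p(m(c, p(m(b, b, p(c))), b)))  →  m(c, c, b)   [R1 at ε]
2. m(c, c, b)  →  b   [R3 at ε]

b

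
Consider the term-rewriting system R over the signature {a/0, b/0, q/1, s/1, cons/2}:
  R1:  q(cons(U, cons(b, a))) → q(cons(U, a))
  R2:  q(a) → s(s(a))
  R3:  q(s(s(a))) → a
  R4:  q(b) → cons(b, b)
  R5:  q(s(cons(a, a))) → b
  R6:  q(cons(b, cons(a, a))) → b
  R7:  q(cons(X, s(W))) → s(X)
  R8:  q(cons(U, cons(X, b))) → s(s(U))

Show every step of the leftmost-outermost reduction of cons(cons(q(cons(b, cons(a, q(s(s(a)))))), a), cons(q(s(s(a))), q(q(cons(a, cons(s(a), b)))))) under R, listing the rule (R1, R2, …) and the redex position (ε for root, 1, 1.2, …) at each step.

1. cons(cons(q(cons(b, cons(a, q(s(s(a)))))), a), cons(q(s(s(a))), q(q(cons(a, cons(s(a), b))))))  →  cons(cons(q(cons(b, cons(a, a))), a), cons(q(s(s(a))), q(q(cons(a, cons(s(a), b))))))   [R3 at 1.1.1.2.2]
2. cons(cons(q(cons(b, cons(a, a))), a), cons(q(s(s(a))), q(q(cons(a, cons(s(a), b))))))  →  cons(cons(b, a), cons(q(s(s(a))), q(q(cons(a, cons(s(a), b))))))   [R6 at 1.1]
3. cons(cons(b, a), cons(q(s(s(a))), q(q(cons(a, cons(s(a), b))))))  →  cons(cons(b, a), cons(a, q(q(cons(a, cons(s(a), b))))))   [R3 at 2.1]
4. cons(cons(b, a), cons(a, q(q(cons(a, cons(s(a), b))))))  →  cons(cons(b, a), cons(a, q(s(s(a)))))   [R8 at 2.2.1]
5. cons(cons(b, a), cons(a, q(s(s(a)))))  →  cons(cons(b, a), cons(a, a))   [R3 at 2.2]

cons(cons(b, a), cons(a, a))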